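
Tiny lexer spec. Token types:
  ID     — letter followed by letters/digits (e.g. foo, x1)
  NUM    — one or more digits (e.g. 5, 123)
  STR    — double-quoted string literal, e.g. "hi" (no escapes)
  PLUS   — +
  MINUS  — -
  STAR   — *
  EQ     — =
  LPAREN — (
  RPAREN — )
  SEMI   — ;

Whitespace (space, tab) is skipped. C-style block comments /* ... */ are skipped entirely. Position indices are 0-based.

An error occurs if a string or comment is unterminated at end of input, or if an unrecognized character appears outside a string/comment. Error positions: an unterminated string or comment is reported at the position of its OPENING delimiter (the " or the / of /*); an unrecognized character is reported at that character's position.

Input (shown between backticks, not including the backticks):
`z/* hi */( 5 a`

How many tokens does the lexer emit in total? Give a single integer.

Answer: 4

Derivation:
pos=0: emit ID 'z' (now at pos=1)
pos=1: enter COMMENT mode (saw '/*')
exit COMMENT mode (now at pos=9)
pos=9: emit LPAREN '('
pos=11: emit NUM '5' (now at pos=12)
pos=13: emit ID 'a' (now at pos=14)
DONE. 4 tokens: [ID, LPAREN, NUM, ID]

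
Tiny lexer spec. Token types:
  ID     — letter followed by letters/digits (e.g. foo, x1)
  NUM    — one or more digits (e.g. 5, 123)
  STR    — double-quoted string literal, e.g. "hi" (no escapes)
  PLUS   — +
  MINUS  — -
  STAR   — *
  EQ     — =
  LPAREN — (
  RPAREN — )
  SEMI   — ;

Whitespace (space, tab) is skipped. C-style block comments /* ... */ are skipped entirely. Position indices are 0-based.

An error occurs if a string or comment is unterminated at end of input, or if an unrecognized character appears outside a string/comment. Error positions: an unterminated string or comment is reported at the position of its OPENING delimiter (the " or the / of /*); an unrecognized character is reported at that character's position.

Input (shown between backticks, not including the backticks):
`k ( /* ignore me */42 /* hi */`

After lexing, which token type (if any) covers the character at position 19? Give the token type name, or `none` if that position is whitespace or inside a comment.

Answer: NUM

Derivation:
pos=0: emit ID 'k' (now at pos=1)
pos=2: emit LPAREN '('
pos=4: enter COMMENT mode (saw '/*')
exit COMMENT mode (now at pos=19)
pos=19: emit NUM '42' (now at pos=21)
pos=22: enter COMMENT mode (saw '/*')
exit COMMENT mode (now at pos=30)
DONE. 3 tokens: [ID, LPAREN, NUM]
Position 19: char is '4' -> NUM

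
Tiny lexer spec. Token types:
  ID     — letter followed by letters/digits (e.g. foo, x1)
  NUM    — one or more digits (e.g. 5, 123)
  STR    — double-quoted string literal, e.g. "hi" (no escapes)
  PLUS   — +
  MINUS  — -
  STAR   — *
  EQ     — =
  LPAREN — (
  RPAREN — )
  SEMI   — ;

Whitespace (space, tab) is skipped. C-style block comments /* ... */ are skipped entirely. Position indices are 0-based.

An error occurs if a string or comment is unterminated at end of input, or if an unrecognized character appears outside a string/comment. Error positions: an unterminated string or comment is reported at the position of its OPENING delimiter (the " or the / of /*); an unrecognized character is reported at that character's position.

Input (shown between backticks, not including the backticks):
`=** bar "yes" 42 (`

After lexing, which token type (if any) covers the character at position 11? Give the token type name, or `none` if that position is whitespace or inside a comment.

Answer: STR

Derivation:
pos=0: emit EQ '='
pos=1: emit STAR '*'
pos=2: emit STAR '*'
pos=4: emit ID 'bar' (now at pos=7)
pos=8: enter STRING mode
pos=8: emit STR "yes" (now at pos=13)
pos=14: emit NUM '42' (now at pos=16)
pos=17: emit LPAREN '('
DONE. 7 tokens: [EQ, STAR, STAR, ID, STR, NUM, LPAREN]
Position 11: char is 's' -> STR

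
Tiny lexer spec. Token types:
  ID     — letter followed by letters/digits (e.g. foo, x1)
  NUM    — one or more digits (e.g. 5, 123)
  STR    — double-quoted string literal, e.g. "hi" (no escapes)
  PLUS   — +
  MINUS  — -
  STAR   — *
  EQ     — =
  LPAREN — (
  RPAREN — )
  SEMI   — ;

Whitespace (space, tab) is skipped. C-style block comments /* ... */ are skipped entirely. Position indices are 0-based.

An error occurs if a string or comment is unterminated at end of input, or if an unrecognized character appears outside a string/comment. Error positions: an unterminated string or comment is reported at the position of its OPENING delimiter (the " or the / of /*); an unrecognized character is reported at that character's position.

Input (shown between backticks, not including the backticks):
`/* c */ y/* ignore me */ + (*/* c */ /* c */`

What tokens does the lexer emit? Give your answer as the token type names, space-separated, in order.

Answer: ID PLUS LPAREN STAR

Derivation:
pos=0: enter COMMENT mode (saw '/*')
exit COMMENT mode (now at pos=7)
pos=8: emit ID 'y' (now at pos=9)
pos=9: enter COMMENT mode (saw '/*')
exit COMMENT mode (now at pos=24)
pos=25: emit PLUS '+'
pos=27: emit LPAREN '('
pos=28: emit STAR '*'
pos=29: enter COMMENT mode (saw '/*')
exit COMMENT mode (now at pos=36)
pos=37: enter COMMENT mode (saw '/*')
exit COMMENT mode (now at pos=44)
DONE. 4 tokens: [ID, PLUS, LPAREN, STAR]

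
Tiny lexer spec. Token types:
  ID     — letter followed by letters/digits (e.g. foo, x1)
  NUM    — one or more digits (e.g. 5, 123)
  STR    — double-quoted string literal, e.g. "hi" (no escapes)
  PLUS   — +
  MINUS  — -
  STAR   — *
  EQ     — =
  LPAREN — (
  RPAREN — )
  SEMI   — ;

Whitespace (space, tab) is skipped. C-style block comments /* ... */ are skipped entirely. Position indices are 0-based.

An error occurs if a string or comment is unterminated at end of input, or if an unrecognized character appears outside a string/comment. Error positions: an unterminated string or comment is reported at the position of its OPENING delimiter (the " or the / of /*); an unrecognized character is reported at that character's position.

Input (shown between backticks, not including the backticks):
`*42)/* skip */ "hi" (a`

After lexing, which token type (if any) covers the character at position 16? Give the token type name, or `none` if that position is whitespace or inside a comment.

pos=0: emit STAR '*'
pos=1: emit NUM '42' (now at pos=3)
pos=3: emit RPAREN ')'
pos=4: enter COMMENT mode (saw '/*')
exit COMMENT mode (now at pos=14)
pos=15: enter STRING mode
pos=15: emit STR "hi" (now at pos=19)
pos=20: emit LPAREN '('
pos=21: emit ID 'a' (now at pos=22)
DONE. 6 tokens: [STAR, NUM, RPAREN, STR, LPAREN, ID]
Position 16: char is 'h' -> STR

Answer: STR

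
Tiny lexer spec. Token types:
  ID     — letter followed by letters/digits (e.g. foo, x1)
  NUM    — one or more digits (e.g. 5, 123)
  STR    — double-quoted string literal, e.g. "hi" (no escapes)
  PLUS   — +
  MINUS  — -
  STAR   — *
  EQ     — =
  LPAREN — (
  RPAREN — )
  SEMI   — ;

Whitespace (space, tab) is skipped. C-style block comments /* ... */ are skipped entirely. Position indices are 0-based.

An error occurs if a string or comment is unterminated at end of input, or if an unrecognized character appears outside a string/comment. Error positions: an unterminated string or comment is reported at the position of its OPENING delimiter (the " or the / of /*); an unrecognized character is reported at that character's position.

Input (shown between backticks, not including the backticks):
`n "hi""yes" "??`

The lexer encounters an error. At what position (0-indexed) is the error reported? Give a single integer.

pos=0: emit ID 'n' (now at pos=1)
pos=2: enter STRING mode
pos=2: emit STR "hi" (now at pos=6)
pos=6: enter STRING mode
pos=6: emit STR "yes" (now at pos=11)
pos=12: enter STRING mode
pos=12: ERROR — unterminated string

Answer: 12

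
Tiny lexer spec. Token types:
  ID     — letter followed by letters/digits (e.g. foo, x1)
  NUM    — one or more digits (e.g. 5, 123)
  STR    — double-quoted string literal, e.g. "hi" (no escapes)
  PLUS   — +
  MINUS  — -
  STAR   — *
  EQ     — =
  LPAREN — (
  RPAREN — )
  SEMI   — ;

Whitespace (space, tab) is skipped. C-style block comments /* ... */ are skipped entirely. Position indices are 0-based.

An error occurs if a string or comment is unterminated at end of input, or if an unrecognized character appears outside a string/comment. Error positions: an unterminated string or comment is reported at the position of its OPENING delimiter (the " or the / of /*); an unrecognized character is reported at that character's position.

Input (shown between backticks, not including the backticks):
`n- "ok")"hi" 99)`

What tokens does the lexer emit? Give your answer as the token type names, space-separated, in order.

Answer: ID MINUS STR RPAREN STR NUM RPAREN

Derivation:
pos=0: emit ID 'n' (now at pos=1)
pos=1: emit MINUS '-'
pos=3: enter STRING mode
pos=3: emit STR "ok" (now at pos=7)
pos=7: emit RPAREN ')'
pos=8: enter STRING mode
pos=8: emit STR "hi" (now at pos=12)
pos=13: emit NUM '99' (now at pos=15)
pos=15: emit RPAREN ')'
DONE. 7 tokens: [ID, MINUS, STR, RPAREN, STR, NUM, RPAREN]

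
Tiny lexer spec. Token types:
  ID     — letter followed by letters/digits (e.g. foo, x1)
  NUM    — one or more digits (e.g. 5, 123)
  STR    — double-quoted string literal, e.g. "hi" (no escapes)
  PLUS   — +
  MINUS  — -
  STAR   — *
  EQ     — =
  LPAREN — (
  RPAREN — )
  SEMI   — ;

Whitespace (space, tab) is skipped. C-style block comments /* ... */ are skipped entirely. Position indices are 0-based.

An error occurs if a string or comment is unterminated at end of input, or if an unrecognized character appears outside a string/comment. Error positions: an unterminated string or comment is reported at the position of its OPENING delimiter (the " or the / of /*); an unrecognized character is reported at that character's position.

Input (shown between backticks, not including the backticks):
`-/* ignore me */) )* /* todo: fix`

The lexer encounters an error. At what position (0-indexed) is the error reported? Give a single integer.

pos=0: emit MINUS '-'
pos=1: enter COMMENT mode (saw '/*')
exit COMMENT mode (now at pos=16)
pos=16: emit RPAREN ')'
pos=18: emit RPAREN ')'
pos=19: emit STAR '*'
pos=21: enter COMMENT mode (saw '/*')
pos=21: ERROR — unterminated comment (reached EOF)

Answer: 21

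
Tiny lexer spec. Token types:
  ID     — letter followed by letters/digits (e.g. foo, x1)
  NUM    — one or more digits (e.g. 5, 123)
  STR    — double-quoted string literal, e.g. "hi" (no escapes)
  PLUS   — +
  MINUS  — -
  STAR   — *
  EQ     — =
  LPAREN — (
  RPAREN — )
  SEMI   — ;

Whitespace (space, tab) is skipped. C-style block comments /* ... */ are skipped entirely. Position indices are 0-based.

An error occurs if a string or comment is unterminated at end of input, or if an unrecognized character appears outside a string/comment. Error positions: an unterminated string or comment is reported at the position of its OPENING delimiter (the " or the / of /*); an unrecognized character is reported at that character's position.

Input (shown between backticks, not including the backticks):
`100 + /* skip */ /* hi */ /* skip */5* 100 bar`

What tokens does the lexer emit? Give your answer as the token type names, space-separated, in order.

Answer: NUM PLUS NUM STAR NUM ID

Derivation:
pos=0: emit NUM '100' (now at pos=3)
pos=4: emit PLUS '+'
pos=6: enter COMMENT mode (saw '/*')
exit COMMENT mode (now at pos=16)
pos=17: enter COMMENT mode (saw '/*')
exit COMMENT mode (now at pos=25)
pos=26: enter COMMENT mode (saw '/*')
exit COMMENT mode (now at pos=36)
pos=36: emit NUM '5' (now at pos=37)
pos=37: emit STAR '*'
pos=39: emit NUM '100' (now at pos=42)
pos=43: emit ID 'bar' (now at pos=46)
DONE. 6 tokens: [NUM, PLUS, NUM, STAR, NUM, ID]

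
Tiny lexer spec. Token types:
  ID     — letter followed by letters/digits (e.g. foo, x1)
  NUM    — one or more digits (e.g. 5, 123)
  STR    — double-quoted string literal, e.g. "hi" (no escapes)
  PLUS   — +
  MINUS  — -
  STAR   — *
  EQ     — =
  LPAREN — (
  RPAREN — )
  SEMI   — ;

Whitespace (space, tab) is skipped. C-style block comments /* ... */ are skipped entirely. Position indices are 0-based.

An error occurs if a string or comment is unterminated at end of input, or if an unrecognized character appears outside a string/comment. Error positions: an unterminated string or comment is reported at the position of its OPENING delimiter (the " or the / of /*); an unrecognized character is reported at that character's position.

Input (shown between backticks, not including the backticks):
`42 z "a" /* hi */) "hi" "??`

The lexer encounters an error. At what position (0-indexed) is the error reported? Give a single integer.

Answer: 24

Derivation:
pos=0: emit NUM '42' (now at pos=2)
pos=3: emit ID 'z' (now at pos=4)
pos=5: enter STRING mode
pos=5: emit STR "a" (now at pos=8)
pos=9: enter COMMENT mode (saw '/*')
exit COMMENT mode (now at pos=17)
pos=17: emit RPAREN ')'
pos=19: enter STRING mode
pos=19: emit STR "hi" (now at pos=23)
pos=24: enter STRING mode
pos=24: ERROR — unterminated string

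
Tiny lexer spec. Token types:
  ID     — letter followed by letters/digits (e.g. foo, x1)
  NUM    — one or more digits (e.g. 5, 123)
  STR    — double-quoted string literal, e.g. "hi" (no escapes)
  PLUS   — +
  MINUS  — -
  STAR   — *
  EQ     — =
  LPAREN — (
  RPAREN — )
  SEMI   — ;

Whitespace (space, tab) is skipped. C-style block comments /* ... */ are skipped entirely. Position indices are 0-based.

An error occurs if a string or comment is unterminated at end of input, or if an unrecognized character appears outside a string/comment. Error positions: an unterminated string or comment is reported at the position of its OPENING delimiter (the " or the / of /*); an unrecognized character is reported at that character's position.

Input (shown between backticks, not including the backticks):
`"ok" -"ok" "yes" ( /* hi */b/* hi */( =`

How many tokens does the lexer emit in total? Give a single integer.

pos=0: enter STRING mode
pos=0: emit STR "ok" (now at pos=4)
pos=5: emit MINUS '-'
pos=6: enter STRING mode
pos=6: emit STR "ok" (now at pos=10)
pos=11: enter STRING mode
pos=11: emit STR "yes" (now at pos=16)
pos=17: emit LPAREN '('
pos=19: enter COMMENT mode (saw '/*')
exit COMMENT mode (now at pos=27)
pos=27: emit ID 'b' (now at pos=28)
pos=28: enter COMMENT mode (saw '/*')
exit COMMENT mode (now at pos=36)
pos=36: emit LPAREN '('
pos=38: emit EQ '='
DONE. 8 tokens: [STR, MINUS, STR, STR, LPAREN, ID, LPAREN, EQ]

Answer: 8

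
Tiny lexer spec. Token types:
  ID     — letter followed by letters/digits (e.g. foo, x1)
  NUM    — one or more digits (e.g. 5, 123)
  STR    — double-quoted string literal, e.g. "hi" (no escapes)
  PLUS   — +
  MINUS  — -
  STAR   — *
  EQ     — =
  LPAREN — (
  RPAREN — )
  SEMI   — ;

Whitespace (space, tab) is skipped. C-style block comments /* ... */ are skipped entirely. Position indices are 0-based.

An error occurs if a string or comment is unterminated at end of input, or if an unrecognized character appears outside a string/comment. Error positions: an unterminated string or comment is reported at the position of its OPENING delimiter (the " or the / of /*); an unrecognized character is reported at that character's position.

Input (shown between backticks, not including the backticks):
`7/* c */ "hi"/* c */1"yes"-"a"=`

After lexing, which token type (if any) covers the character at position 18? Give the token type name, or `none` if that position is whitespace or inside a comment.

pos=0: emit NUM '7' (now at pos=1)
pos=1: enter COMMENT mode (saw '/*')
exit COMMENT mode (now at pos=8)
pos=9: enter STRING mode
pos=9: emit STR "hi" (now at pos=13)
pos=13: enter COMMENT mode (saw '/*')
exit COMMENT mode (now at pos=20)
pos=20: emit NUM '1' (now at pos=21)
pos=21: enter STRING mode
pos=21: emit STR "yes" (now at pos=26)
pos=26: emit MINUS '-'
pos=27: enter STRING mode
pos=27: emit STR "a" (now at pos=30)
pos=30: emit EQ '='
DONE. 7 tokens: [NUM, STR, NUM, STR, MINUS, STR, EQ]
Position 18: char is '*' -> none

Answer: none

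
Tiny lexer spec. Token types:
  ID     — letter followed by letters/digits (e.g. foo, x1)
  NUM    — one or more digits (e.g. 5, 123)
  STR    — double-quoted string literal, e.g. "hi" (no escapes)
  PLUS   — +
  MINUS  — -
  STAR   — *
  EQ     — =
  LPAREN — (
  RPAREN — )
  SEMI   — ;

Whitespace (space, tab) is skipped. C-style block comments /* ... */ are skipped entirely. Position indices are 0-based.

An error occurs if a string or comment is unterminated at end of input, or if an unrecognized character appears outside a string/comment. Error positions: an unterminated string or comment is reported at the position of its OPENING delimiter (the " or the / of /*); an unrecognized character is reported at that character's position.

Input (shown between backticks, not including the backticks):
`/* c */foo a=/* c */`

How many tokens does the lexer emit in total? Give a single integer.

pos=0: enter COMMENT mode (saw '/*')
exit COMMENT mode (now at pos=7)
pos=7: emit ID 'foo' (now at pos=10)
pos=11: emit ID 'a' (now at pos=12)
pos=12: emit EQ '='
pos=13: enter COMMENT mode (saw '/*')
exit COMMENT mode (now at pos=20)
DONE. 3 tokens: [ID, ID, EQ]

Answer: 3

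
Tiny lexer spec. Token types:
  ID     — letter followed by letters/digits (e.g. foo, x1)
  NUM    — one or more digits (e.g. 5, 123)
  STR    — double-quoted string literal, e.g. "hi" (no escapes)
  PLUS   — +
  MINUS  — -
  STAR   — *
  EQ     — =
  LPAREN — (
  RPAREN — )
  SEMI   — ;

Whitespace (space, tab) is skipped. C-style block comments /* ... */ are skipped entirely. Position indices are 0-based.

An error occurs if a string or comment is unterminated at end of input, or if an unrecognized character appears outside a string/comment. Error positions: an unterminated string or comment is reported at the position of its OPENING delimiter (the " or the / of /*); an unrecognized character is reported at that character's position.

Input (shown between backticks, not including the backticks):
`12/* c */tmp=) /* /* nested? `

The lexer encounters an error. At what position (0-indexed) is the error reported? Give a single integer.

pos=0: emit NUM '12' (now at pos=2)
pos=2: enter COMMENT mode (saw '/*')
exit COMMENT mode (now at pos=9)
pos=9: emit ID 'tmp' (now at pos=12)
pos=12: emit EQ '='
pos=13: emit RPAREN ')'
pos=15: enter COMMENT mode (saw '/*')
pos=15: ERROR — unterminated comment (reached EOF)

Answer: 15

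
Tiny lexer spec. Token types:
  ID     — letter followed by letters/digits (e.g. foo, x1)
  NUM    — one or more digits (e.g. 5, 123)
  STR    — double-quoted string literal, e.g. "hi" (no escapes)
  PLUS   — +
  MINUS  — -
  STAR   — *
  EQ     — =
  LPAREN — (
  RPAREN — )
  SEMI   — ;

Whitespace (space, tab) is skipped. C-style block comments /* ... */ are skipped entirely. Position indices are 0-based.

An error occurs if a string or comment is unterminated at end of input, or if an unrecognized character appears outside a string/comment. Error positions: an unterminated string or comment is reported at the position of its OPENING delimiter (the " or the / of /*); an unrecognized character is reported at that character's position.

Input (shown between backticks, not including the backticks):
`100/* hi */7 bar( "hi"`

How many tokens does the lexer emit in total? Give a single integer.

pos=0: emit NUM '100' (now at pos=3)
pos=3: enter COMMENT mode (saw '/*')
exit COMMENT mode (now at pos=11)
pos=11: emit NUM '7' (now at pos=12)
pos=13: emit ID 'bar' (now at pos=16)
pos=16: emit LPAREN '('
pos=18: enter STRING mode
pos=18: emit STR "hi" (now at pos=22)
DONE. 5 tokens: [NUM, NUM, ID, LPAREN, STR]

Answer: 5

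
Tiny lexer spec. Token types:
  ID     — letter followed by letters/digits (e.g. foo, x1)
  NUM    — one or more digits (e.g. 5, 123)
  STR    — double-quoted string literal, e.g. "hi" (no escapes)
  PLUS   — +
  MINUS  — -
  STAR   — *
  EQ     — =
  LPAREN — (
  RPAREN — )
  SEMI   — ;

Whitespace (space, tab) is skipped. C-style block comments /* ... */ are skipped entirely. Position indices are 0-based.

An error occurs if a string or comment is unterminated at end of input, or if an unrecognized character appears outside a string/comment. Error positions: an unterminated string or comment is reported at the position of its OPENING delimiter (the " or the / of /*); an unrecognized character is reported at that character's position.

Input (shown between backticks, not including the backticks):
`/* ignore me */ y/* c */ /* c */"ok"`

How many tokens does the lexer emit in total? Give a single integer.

pos=0: enter COMMENT mode (saw '/*')
exit COMMENT mode (now at pos=15)
pos=16: emit ID 'y' (now at pos=17)
pos=17: enter COMMENT mode (saw '/*')
exit COMMENT mode (now at pos=24)
pos=25: enter COMMENT mode (saw '/*')
exit COMMENT mode (now at pos=32)
pos=32: enter STRING mode
pos=32: emit STR "ok" (now at pos=36)
DONE. 2 tokens: [ID, STR]

Answer: 2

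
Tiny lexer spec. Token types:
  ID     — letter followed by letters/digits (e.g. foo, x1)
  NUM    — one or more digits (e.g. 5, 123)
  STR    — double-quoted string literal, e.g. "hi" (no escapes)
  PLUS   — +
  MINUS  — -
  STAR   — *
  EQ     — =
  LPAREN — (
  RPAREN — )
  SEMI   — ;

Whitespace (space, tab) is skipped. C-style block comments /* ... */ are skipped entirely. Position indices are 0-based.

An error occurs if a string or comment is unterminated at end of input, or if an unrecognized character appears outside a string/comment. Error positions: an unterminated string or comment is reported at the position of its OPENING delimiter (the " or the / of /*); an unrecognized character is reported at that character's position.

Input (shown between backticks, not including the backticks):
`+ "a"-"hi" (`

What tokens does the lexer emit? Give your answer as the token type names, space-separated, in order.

Answer: PLUS STR MINUS STR LPAREN

Derivation:
pos=0: emit PLUS '+'
pos=2: enter STRING mode
pos=2: emit STR "a" (now at pos=5)
pos=5: emit MINUS '-'
pos=6: enter STRING mode
pos=6: emit STR "hi" (now at pos=10)
pos=11: emit LPAREN '('
DONE. 5 tokens: [PLUS, STR, MINUS, STR, LPAREN]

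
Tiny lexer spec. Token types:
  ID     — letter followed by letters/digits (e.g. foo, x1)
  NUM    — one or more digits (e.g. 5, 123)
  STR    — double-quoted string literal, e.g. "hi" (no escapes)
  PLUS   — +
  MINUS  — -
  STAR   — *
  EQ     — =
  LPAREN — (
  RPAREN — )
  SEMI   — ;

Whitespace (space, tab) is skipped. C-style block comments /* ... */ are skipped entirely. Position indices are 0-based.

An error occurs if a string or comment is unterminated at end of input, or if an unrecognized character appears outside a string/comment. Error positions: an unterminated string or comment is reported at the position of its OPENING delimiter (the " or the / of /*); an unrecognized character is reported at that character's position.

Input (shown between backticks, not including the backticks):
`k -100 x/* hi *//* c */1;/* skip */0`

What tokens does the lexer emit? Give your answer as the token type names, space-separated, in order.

Answer: ID MINUS NUM ID NUM SEMI NUM

Derivation:
pos=0: emit ID 'k' (now at pos=1)
pos=2: emit MINUS '-'
pos=3: emit NUM '100' (now at pos=6)
pos=7: emit ID 'x' (now at pos=8)
pos=8: enter COMMENT mode (saw '/*')
exit COMMENT mode (now at pos=16)
pos=16: enter COMMENT mode (saw '/*')
exit COMMENT mode (now at pos=23)
pos=23: emit NUM '1' (now at pos=24)
pos=24: emit SEMI ';'
pos=25: enter COMMENT mode (saw '/*')
exit COMMENT mode (now at pos=35)
pos=35: emit NUM '0' (now at pos=36)
DONE. 7 tokens: [ID, MINUS, NUM, ID, NUM, SEMI, NUM]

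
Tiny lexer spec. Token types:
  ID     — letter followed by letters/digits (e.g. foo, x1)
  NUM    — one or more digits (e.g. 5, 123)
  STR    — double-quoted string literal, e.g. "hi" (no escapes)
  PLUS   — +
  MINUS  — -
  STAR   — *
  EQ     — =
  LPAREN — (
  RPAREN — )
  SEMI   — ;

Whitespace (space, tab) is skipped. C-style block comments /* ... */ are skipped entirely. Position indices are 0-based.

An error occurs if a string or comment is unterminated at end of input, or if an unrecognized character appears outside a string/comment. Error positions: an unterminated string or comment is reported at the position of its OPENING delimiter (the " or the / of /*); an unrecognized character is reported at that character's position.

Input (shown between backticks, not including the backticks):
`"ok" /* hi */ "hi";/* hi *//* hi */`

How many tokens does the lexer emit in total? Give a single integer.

Answer: 3

Derivation:
pos=0: enter STRING mode
pos=0: emit STR "ok" (now at pos=4)
pos=5: enter COMMENT mode (saw '/*')
exit COMMENT mode (now at pos=13)
pos=14: enter STRING mode
pos=14: emit STR "hi" (now at pos=18)
pos=18: emit SEMI ';'
pos=19: enter COMMENT mode (saw '/*')
exit COMMENT mode (now at pos=27)
pos=27: enter COMMENT mode (saw '/*')
exit COMMENT mode (now at pos=35)
DONE. 3 tokens: [STR, STR, SEMI]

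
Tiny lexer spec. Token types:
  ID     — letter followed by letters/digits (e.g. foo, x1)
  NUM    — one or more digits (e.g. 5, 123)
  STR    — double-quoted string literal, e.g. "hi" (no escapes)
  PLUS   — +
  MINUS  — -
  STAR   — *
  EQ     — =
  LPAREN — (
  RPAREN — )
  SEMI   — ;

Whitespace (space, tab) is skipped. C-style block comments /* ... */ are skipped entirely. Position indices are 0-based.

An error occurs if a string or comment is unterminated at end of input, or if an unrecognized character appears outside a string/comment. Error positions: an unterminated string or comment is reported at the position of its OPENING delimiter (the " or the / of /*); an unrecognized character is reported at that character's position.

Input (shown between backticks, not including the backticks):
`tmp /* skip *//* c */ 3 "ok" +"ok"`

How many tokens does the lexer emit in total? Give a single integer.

pos=0: emit ID 'tmp' (now at pos=3)
pos=4: enter COMMENT mode (saw '/*')
exit COMMENT mode (now at pos=14)
pos=14: enter COMMENT mode (saw '/*')
exit COMMENT mode (now at pos=21)
pos=22: emit NUM '3' (now at pos=23)
pos=24: enter STRING mode
pos=24: emit STR "ok" (now at pos=28)
pos=29: emit PLUS '+'
pos=30: enter STRING mode
pos=30: emit STR "ok" (now at pos=34)
DONE. 5 tokens: [ID, NUM, STR, PLUS, STR]

Answer: 5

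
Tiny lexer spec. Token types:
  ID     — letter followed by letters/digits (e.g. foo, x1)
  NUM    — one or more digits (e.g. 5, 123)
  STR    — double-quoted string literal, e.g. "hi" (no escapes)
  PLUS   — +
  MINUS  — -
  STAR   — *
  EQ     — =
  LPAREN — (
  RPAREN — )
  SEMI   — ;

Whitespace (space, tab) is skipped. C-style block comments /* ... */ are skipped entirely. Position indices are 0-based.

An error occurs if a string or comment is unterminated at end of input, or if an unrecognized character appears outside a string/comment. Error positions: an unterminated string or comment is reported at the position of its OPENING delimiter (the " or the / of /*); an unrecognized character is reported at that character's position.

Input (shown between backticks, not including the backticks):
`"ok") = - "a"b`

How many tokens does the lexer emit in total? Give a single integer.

Answer: 6

Derivation:
pos=0: enter STRING mode
pos=0: emit STR "ok" (now at pos=4)
pos=4: emit RPAREN ')'
pos=6: emit EQ '='
pos=8: emit MINUS '-'
pos=10: enter STRING mode
pos=10: emit STR "a" (now at pos=13)
pos=13: emit ID 'b' (now at pos=14)
DONE. 6 tokens: [STR, RPAREN, EQ, MINUS, STR, ID]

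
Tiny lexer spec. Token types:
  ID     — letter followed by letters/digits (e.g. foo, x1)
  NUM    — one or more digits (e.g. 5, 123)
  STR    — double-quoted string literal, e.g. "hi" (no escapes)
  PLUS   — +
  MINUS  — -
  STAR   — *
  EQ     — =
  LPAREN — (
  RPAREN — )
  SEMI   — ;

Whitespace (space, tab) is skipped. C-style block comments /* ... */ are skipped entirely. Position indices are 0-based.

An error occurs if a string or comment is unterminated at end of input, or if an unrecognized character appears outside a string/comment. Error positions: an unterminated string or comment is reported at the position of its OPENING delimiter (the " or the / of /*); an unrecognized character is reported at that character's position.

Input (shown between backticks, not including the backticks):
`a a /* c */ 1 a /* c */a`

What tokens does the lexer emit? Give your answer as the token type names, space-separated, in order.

Answer: ID ID NUM ID ID

Derivation:
pos=0: emit ID 'a' (now at pos=1)
pos=2: emit ID 'a' (now at pos=3)
pos=4: enter COMMENT mode (saw '/*')
exit COMMENT mode (now at pos=11)
pos=12: emit NUM '1' (now at pos=13)
pos=14: emit ID 'a' (now at pos=15)
pos=16: enter COMMENT mode (saw '/*')
exit COMMENT mode (now at pos=23)
pos=23: emit ID 'a' (now at pos=24)
DONE. 5 tokens: [ID, ID, NUM, ID, ID]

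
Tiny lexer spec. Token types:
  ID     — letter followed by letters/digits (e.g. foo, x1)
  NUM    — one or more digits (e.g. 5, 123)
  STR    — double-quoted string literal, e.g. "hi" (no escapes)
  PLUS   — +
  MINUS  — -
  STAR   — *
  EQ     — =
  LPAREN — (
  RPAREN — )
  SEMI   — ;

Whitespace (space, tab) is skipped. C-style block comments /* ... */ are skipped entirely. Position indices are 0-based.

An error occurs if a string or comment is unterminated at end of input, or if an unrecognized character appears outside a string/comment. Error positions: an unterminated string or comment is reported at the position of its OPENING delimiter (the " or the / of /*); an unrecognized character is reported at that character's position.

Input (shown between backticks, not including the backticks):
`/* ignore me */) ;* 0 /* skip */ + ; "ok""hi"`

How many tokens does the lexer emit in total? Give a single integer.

pos=0: enter COMMENT mode (saw '/*')
exit COMMENT mode (now at pos=15)
pos=15: emit RPAREN ')'
pos=17: emit SEMI ';'
pos=18: emit STAR '*'
pos=20: emit NUM '0' (now at pos=21)
pos=22: enter COMMENT mode (saw '/*')
exit COMMENT mode (now at pos=32)
pos=33: emit PLUS '+'
pos=35: emit SEMI ';'
pos=37: enter STRING mode
pos=37: emit STR "ok" (now at pos=41)
pos=41: enter STRING mode
pos=41: emit STR "hi" (now at pos=45)
DONE. 8 tokens: [RPAREN, SEMI, STAR, NUM, PLUS, SEMI, STR, STR]

Answer: 8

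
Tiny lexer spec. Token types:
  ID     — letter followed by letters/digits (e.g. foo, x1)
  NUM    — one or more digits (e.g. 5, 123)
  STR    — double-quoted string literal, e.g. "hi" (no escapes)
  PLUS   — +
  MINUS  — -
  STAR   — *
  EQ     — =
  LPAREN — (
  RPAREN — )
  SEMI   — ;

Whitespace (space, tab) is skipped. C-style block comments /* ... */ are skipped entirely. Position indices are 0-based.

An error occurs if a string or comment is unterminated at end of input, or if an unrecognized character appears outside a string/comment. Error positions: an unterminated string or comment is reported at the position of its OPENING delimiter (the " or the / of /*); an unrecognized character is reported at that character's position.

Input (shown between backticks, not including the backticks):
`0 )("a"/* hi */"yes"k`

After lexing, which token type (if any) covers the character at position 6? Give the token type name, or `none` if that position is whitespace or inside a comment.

pos=0: emit NUM '0' (now at pos=1)
pos=2: emit RPAREN ')'
pos=3: emit LPAREN '('
pos=4: enter STRING mode
pos=4: emit STR "a" (now at pos=7)
pos=7: enter COMMENT mode (saw '/*')
exit COMMENT mode (now at pos=15)
pos=15: enter STRING mode
pos=15: emit STR "yes" (now at pos=20)
pos=20: emit ID 'k' (now at pos=21)
DONE. 6 tokens: [NUM, RPAREN, LPAREN, STR, STR, ID]
Position 6: char is '"' -> STR

Answer: STR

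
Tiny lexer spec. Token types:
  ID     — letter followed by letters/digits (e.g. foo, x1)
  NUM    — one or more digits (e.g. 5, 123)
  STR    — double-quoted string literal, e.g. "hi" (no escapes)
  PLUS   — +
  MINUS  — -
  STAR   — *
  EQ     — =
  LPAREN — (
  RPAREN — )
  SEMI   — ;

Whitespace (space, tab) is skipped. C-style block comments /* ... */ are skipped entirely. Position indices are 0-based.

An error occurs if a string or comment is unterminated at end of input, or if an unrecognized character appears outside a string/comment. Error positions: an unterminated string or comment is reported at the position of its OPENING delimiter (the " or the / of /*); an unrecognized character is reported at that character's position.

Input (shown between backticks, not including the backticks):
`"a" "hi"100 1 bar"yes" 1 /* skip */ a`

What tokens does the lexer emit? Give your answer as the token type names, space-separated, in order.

pos=0: enter STRING mode
pos=0: emit STR "a" (now at pos=3)
pos=4: enter STRING mode
pos=4: emit STR "hi" (now at pos=8)
pos=8: emit NUM '100' (now at pos=11)
pos=12: emit NUM '1' (now at pos=13)
pos=14: emit ID 'bar' (now at pos=17)
pos=17: enter STRING mode
pos=17: emit STR "yes" (now at pos=22)
pos=23: emit NUM '1' (now at pos=24)
pos=25: enter COMMENT mode (saw '/*')
exit COMMENT mode (now at pos=35)
pos=36: emit ID 'a' (now at pos=37)
DONE. 8 tokens: [STR, STR, NUM, NUM, ID, STR, NUM, ID]

Answer: STR STR NUM NUM ID STR NUM ID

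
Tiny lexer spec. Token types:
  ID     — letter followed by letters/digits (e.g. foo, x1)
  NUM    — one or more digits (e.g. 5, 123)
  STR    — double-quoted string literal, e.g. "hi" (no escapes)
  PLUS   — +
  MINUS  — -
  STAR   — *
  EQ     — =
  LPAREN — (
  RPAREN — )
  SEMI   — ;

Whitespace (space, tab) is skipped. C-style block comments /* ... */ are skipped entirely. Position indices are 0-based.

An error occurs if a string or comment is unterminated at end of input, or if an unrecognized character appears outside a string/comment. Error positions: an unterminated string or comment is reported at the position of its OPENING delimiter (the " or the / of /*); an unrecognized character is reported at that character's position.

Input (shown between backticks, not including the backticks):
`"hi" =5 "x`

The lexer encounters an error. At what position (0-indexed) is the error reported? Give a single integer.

Answer: 8

Derivation:
pos=0: enter STRING mode
pos=0: emit STR "hi" (now at pos=4)
pos=5: emit EQ '='
pos=6: emit NUM '5' (now at pos=7)
pos=8: enter STRING mode
pos=8: ERROR — unterminated string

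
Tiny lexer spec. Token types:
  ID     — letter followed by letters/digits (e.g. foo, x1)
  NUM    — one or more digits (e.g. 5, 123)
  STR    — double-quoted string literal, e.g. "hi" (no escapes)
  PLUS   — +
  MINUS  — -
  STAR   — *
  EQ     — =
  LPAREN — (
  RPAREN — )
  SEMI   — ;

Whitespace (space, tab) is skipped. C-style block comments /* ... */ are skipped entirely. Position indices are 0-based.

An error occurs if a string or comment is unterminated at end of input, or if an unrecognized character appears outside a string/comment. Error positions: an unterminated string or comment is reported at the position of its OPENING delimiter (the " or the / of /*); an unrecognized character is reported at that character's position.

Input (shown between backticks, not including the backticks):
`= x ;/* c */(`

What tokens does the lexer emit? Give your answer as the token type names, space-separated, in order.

Answer: EQ ID SEMI LPAREN

Derivation:
pos=0: emit EQ '='
pos=2: emit ID 'x' (now at pos=3)
pos=4: emit SEMI ';'
pos=5: enter COMMENT mode (saw '/*')
exit COMMENT mode (now at pos=12)
pos=12: emit LPAREN '('
DONE. 4 tokens: [EQ, ID, SEMI, LPAREN]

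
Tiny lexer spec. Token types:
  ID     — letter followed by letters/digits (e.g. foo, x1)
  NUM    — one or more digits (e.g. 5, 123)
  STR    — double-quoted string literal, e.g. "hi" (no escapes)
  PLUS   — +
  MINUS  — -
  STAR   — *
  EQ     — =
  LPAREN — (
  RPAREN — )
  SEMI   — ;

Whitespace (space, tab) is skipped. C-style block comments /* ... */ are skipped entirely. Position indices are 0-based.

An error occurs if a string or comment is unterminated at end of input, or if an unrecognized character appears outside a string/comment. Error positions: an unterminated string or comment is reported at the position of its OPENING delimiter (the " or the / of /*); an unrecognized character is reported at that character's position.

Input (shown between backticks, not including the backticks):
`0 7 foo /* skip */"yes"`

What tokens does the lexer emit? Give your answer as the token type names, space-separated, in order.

pos=0: emit NUM '0' (now at pos=1)
pos=2: emit NUM '7' (now at pos=3)
pos=4: emit ID 'foo' (now at pos=7)
pos=8: enter COMMENT mode (saw '/*')
exit COMMENT mode (now at pos=18)
pos=18: enter STRING mode
pos=18: emit STR "yes" (now at pos=23)
DONE. 4 tokens: [NUM, NUM, ID, STR]

Answer: NUM NUM ID STR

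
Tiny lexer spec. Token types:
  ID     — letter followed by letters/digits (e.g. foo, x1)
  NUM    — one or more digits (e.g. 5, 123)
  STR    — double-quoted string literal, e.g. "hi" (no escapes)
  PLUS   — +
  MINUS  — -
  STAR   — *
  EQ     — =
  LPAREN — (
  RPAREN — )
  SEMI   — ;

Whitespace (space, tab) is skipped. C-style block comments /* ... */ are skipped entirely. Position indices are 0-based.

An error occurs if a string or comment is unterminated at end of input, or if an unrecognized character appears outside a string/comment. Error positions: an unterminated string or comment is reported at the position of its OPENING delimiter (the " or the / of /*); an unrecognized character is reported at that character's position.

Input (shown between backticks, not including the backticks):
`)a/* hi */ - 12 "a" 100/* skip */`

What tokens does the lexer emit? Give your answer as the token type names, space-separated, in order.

Answer: RPAREN ID MINUS NUM STR NUM

Derivation:
pos=0: emit RPAREN ')'
pos=1: emit ID 'a' (now at pos=2)
pos=2: enter COMMENT mode (saw '/*')
exit COMMENT mode (now at pos=10)
pos=11: emit MINUS '-'
pos=13: emit NUM '12' (now at pos=15)
pos=16: enter STRING mode
pos=16: emit STR "a" (now at pos=19)
pos=20: emit NUM '100' (now at pos=23)
pos=23: enter COMMENT mode (saw '/*')
exit COMMENT mode (now at pos=33)
DONE. 6 tokens: [RPAREN, ID, MINUS, NUM, STR, NUM]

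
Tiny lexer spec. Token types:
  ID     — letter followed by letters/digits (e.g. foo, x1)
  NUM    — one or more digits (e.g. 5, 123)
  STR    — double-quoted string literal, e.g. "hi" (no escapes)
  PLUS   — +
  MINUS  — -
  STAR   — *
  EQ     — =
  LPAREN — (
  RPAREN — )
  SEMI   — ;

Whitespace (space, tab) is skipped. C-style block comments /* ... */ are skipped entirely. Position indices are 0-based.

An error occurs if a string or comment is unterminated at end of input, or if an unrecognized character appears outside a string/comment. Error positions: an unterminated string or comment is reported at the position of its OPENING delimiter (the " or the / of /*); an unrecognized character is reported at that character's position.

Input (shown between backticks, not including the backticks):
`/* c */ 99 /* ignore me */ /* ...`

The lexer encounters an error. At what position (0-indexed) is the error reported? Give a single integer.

pos=0: enter COMMENT mode (saw '/*')
exit COMMENT mode (now at pos=7)
pos=8: emit NUM '99' (now at pos=10)
pos=11: enter COMMENT mode (saw '/*')
exit COMMENT mode (now at pos=26)
pos=27: enter COMMENT mode (saw '/*')
pos=27: ERROR — unterminated comment (reached EOF)

Answer: 27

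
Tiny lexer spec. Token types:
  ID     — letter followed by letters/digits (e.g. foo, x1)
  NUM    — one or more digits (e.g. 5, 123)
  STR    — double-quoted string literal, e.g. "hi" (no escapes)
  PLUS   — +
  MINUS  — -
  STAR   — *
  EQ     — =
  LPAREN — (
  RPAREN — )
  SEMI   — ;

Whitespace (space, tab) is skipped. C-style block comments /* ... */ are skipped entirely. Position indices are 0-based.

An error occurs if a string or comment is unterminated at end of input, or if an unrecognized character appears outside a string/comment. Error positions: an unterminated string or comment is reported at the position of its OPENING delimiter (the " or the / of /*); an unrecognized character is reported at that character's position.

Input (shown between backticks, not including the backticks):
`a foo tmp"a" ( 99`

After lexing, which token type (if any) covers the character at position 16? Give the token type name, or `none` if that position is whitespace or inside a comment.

pos=0: emit ID 'a' (now at pos=1)
pos=2: emit ID 'foo' (now at pos=5)
pos=6: emit ID 'tmp' (now at pos=9)
pos=9: enter STRING mode
pos=9: emit STR "a" (now at pos=12)
pos=13: emit LPAREN '('
pos=15: emit NUM '99' (now at pos=17)
DONE. 6 tokens: [ID, ID, ID, STR, LPAREN, NUM]
Position 16: char is '9' -> NUM

Answer: NUM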